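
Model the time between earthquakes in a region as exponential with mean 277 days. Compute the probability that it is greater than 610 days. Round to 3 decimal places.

0.111

The rate is λ = 1/277 = 0.00361011 per day.
P(X > 610) = e^(−λ·610) = e^(−2.2022) ≈ 0.111.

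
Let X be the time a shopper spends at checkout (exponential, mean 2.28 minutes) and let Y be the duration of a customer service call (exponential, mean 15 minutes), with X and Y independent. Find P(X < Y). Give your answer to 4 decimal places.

0.8681

λ_1 = 1/2.28 = 0.438596, λ_2 = 1/15 = 0.0666667.
For independent exponentials, P(X < Y) = λ_1/(λ_1+λ_2) = 0.438596/0.505263 ≈ 0.8681.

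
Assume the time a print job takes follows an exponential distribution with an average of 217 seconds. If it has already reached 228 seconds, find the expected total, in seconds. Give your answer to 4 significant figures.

The rate is λ = 1/217 = 0.00460829 per second.
By memorylessness, E[X | X > 228] = 228 + 1/λ = 228 + 217 = 445 seconds.

445.0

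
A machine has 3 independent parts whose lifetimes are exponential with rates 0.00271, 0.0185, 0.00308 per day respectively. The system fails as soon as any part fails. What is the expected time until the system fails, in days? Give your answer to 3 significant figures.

41.2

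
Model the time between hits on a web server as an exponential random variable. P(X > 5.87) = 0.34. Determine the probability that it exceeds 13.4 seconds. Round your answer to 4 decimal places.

e^(−λ·5.87) = 0.34 ⇒ λ = −ln(0.34)/5.87 = 0.183784.
P(X > 13.4) = e^(−0.183784·13.4) = e^(−2.4627) ≈ 0.0852.

0.0852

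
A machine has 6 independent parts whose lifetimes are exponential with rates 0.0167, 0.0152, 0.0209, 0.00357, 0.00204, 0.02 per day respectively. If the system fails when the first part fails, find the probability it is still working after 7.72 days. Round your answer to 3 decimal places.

0.546

The time to first failure is exponential with rate Σλ = 0.0167 + 0.0152 + 0.0209 + 0.00357 + 0.00204 + 0.02 = 0.07841.
P(min > 7.72) = e^(−0.07841·7.72) = e^(−0.60533) ≈ 0.546.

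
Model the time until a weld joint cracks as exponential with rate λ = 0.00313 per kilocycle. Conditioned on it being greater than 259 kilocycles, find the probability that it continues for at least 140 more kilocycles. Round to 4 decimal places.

P(X > s+t | X > s) = e^(−λ(s+t))/e^(−λs) = e^(−λt), independent of s = 259.
P(X > 140) = e^(−0.4382) ≈ 0.6452.

0.6452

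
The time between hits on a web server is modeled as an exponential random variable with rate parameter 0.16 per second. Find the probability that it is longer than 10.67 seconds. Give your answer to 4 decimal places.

0.1814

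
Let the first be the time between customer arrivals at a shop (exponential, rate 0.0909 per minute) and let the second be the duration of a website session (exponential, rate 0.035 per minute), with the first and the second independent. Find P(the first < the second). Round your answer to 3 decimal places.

λ_1 = 0.0909, λ_2 = 0.035.
For independent exponentials, P(the first < the second) = λ_1/(λ_1+λ_2) = 0.0909/0.1259 ≈ 0.722.

0.722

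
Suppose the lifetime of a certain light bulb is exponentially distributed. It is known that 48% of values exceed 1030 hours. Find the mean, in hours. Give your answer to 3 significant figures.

1400

e^(−λ·1030) = 0.48 ⇒ λ = −ln(0.48)/1030 = 0.000712591.
Mean = 1/λ = 1403.33 hours.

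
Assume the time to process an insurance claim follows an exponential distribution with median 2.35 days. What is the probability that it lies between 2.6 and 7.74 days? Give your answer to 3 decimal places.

0.362

For an exponential, median = ln(2)/λ, so λ = ln 2 / 2.35 = 0.294956 per day.
P(2.6 < X < 7.74) = e^(−λ·2.6) − e^(−λ·7.74) = 0.46446 − 0.10198 ≈ 0.362.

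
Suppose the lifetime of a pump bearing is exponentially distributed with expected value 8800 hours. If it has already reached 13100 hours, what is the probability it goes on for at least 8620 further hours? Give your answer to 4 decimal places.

The rate is λ = 1/8800 = 0.000113636 per hour.
P(X > s+t | X > s) = e^(−λ(s+t))/e^(−λs) = e^(−λt), independent of s = 13100.
P(X > 8620) = e^(−0.97955) ≈ 0.3755.

0.3755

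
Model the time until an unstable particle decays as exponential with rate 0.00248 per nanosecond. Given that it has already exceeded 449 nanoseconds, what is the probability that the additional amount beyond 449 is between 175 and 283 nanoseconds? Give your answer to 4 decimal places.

0.1522

Memoryless: the residual past 449 is again Exp(λ).
P(175 < residual < 283) = e^(−λ·175) − e^(−λ·283) = 0.64791 − 0.49567 ≈ 0.1522.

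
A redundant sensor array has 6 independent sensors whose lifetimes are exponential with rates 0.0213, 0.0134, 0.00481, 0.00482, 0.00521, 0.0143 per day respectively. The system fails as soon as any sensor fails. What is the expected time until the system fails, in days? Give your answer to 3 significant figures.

15.7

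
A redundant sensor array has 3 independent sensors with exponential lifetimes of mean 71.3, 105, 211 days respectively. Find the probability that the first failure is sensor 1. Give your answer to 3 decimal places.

Rates: λ_i = 1/mean_i → 0.0140252, 0.00952381, 0.00473934; Σλ = 0.0282884.
P(sensor 1 first) = λ_1/Σλ = 0.0140252/0.0282884 ≈ 0.496.

0.496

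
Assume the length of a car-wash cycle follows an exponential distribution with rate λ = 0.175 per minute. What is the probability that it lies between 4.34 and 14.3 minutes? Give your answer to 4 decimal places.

P(4.34 < X < 14.3) = e^(−λ·4.34) − e^(−λ·14.3) = 0.46790 − 0.08188 ≈ 0.3860.

0.3860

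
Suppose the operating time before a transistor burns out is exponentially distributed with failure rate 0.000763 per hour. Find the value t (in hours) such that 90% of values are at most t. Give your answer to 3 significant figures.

3020

Set 1 − e^(−λt) = 0.9, so t = −ln(0.1)/λ = 2.3026/0.000763 ≈ 3017.8 hours.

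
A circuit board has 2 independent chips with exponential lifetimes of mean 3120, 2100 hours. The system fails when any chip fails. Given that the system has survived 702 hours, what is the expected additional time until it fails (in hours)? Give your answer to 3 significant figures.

First-failure rate Σλ = 1/3120 + 1/2100 = 0.000796703.
By memorylessness the expected residual is 1/Σλ = 1255.17 hours, regardless of the 702 already elapsed.

1260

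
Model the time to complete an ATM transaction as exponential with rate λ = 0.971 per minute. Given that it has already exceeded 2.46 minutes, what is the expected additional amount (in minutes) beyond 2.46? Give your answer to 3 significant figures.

By memorylessness, the remaining amount past any threshold is again Exp(λ) with mean 1/λ = 1.02987 minutes.

1.03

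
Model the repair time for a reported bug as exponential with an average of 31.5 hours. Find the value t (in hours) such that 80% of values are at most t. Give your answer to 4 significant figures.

50.70

The rate is λ = 1/31.5 = 0.031746 per hour.
Set 1 − e^(−λt) = 0.8, so t = −ln(0.2)/λ = 1.6094/0.031746 ≈ 50.6973 hours.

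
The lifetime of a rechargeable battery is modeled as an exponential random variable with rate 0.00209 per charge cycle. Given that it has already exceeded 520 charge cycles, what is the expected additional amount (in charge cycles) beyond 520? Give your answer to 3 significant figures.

By memorylessness, the remaining amount past any threshold is again Exp(λ) with mean 1/λ = 478.469 charge cycles.

478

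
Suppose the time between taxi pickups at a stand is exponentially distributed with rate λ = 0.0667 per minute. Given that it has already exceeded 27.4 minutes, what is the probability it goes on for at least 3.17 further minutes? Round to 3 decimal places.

0.809

By the memoryless property, P(X > 27.4+3.17 | X > 27.4) = P(X > 3.17).
P(X > 3.17) = e^(−0.21144) ≈ 0.809.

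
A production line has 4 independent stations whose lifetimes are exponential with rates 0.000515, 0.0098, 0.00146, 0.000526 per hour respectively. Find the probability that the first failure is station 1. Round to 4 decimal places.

The time to first failure is exponential with rate Σλ = 0.000515 + 0.0098 + 0.00146 + 0.000526 = 0.012301.
P(station 1 first) = λ_1/Σλ = 0.000515/0.012301 ≈ 0.0419.

0.0419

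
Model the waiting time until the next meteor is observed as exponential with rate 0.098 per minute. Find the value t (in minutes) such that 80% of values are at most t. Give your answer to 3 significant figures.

Set 1 − e^(−λt) = 0.8, so t = −ln(0.2)/λ = 1.6094/0.098 ≈ 16.4228 minutes.

16.4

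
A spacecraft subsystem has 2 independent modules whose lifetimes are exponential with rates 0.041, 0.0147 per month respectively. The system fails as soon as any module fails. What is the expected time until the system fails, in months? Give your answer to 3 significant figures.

18.0

The time to first failure is exponential with rate Σλ = 0.041 + 0.0147 = 0.0557.
E[min] = 1/Σλ = 1/0.0557 = 17.9533 months.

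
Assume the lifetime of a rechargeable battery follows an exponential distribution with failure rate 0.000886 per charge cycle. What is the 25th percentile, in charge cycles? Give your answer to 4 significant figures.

324.7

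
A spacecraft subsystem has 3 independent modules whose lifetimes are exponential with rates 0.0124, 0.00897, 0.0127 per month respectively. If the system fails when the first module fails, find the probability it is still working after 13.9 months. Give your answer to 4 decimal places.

0.6228

The time to first failure is exponential with rate Σλ = 0.0124 + 0.00897 + 0.0127 = 0.03407.
P(min > 13.9) = e^(−0.03407·13.9) = e^(−0.47357) ≈ 0.6228.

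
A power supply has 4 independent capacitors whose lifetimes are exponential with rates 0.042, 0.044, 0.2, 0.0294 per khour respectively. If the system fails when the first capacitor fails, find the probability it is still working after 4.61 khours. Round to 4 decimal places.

0.2336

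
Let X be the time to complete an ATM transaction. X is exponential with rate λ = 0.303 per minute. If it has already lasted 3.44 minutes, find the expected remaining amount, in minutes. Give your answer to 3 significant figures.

By memorylessness, the remaining amount past any threshold is again Exp(λ) with mean 1/λ = 3.30033 minutes.

3.30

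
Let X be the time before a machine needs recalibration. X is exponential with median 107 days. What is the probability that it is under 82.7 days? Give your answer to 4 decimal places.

0.4148

For an exponential, median = ln(2)/λ, so λ = ln 2 / 107 = 0.00647801 per day.
P(X ≤ 82.7) = 1 − e^(−λ·82.7) = 1 − e^(−0.53573) ≈ 0.4148.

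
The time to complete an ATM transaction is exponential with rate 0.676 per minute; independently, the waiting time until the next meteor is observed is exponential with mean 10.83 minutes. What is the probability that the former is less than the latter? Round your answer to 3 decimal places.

λ_1 = 0.676, λ_2 = 1/10.83 = 0.0923361.
For independent exponentials, P(the former < the latter) = λ_1/(λ_1+λ_2) = 0.676/0.768336 ≈ 0.880.

0.880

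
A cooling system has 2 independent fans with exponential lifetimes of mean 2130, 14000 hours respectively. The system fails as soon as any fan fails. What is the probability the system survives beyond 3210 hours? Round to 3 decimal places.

The first failure time is exponential with rate Σλ_i = 1/2130 + 1/14000 = 0.000540912 per hour.
P(min > 3210) = e^(−0.000540912·3210) = e^(−1.7363) ≈ 0.176.

0.176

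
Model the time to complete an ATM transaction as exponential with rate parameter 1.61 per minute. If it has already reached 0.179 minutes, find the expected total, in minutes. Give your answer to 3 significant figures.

By memorylessness, E[X | X > 0.179] = 0.179 + 1/λ = 0.179 + 0.621118 = 0.800118 minutes.

0.800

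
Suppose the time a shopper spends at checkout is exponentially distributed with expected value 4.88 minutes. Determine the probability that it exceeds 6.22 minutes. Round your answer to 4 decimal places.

0.2795

The rate is λ = 1/4.88 = 0.204918 per minute.
P(X > 6.22) = e^(−λ·6.22) = e^(−1.2746) ≈ 0.2795.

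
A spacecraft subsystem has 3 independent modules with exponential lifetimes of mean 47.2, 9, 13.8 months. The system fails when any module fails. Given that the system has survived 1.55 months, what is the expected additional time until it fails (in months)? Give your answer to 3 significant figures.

First-failure rate Σλ = 1/47.2 + 1/9 + 1/13.8 = 0.204761.
By memorylessness the expected residual is 1/Σλ = 4.88373 months, regardless of the 1.55 already elapsed.

4.88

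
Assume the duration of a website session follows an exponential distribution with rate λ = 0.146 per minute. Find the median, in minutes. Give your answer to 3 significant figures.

4.75

Set 1 − e^(−λt) = 0.5, so t = −ln(0.5)/λ = 0.69315/0.146 ≈ 4.74758 minutes.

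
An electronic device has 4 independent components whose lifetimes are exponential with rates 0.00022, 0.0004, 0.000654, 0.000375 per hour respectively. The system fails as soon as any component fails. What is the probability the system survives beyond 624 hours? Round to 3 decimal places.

0.357

The time to first failure is exponential with rate Σλ = 0.00022 + 0.0004 + 0.000654 + 0.000375 = 0.001649.
P(min > 624) = e^(−0.001649·624) = e^(−1.029) ≈ 0.357.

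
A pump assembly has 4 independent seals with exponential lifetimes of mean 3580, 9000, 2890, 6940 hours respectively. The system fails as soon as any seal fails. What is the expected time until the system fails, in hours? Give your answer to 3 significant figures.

The first failure time is exponential with rate Σλ_i = 1/3580 + 1/9000 + 1/2890 + 1/6940 = 0.000880554 per hour.
E[min] = 1/Σλ = 1/0.000880554 = 1135.65 hours.

1140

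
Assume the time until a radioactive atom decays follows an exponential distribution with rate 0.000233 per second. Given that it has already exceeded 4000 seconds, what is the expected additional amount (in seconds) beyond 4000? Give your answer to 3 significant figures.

4290

By memorylessness, the remaining amount past any threshold is again Exp(λ) with mean 1/λ = 4291.85 seconds.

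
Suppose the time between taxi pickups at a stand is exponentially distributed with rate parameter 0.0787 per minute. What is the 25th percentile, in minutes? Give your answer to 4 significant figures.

Set 1 − e^(−λt) = 0.25, so t = −ln(0.75)/λ = 0.28768/0.0787 ≈ 3.65543 minutes.

3.655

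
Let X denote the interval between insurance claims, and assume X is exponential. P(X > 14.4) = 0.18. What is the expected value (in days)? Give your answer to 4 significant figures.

e^(−λ·14.4) = 0.18 ⇒ λ = −ln(0.18)/14.4 = 0.119083.
Mean = 1/λ = 8.39749 days.

8.397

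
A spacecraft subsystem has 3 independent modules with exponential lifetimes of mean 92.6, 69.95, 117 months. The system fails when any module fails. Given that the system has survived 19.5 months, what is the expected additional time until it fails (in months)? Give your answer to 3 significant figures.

29.7

First-failure rate Σλ = 1/92.6 + 1/69.95 + 1/117 = 0.0336421.
By memorylessness the expected residual is 1/Σλ = 29.7247 months, regardless of the 19.5 already elapsed.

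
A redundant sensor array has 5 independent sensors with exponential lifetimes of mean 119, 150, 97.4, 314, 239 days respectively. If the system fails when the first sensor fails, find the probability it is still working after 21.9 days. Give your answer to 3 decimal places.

The first failure time is exponential with rate Σλ_i = 1/119 + 1/150 + 1/97.4 + 1/314 + 1/239 = 0.0327058 per day.
P(min > 21.9) = e^(−0.0327058·21.9) = e^(−0.71626) ≈ 0.489.

0.489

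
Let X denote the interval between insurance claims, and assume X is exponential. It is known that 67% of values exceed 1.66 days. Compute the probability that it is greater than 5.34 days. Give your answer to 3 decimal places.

0.276

e^(−λ·1.66) = 0.67 ⇒ λ = −ln(0.67)/1.66 = 0.241252.
P(X > 5.34) = e^(−0.241252·5.34) = e^(−1.2883) ≈ 0.276.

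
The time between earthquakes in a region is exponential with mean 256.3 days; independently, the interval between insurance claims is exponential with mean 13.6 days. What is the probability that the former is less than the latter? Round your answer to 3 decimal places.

λ_1 = 1/256.3 = 0.00390168, λ_2 = 1/13.6 = 0.0735294.
For independent exponentials, P(the former < the latter) = λ_1/(λ_1+λ_2) = 0.00390168/0.0774311 ≈ 0.050.

0.050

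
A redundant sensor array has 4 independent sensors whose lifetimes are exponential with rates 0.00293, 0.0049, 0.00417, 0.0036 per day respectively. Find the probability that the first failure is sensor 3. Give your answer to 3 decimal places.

0.267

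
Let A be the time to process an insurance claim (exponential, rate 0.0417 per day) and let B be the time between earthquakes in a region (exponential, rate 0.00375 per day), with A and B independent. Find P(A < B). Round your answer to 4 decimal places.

λ_1 = 0.0417, λ_2 = 0.00375.
For independent exponentials, P(A < B) = λ_1/(λ_1+λ_2) = 0.0417/0.04545 ≈ 0.9175.

0.9175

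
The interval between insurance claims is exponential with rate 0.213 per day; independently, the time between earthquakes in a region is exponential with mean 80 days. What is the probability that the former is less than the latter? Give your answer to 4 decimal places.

λ_1 = 0.213, λ_2 = 1/80 = 0.0125.
For independent exponentials, P(the former < the latter) = λ_1/(λ_1+λ_2) = 0.213/0.2255 ≈ 0.9446.

0.9446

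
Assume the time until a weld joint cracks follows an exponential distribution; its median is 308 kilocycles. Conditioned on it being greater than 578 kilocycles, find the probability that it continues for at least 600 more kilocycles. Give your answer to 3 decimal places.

0.259

For an exponential, median = ln(2)/λ, so λ = ln 2 / 308 = 0.00225048 per kilocycle.
By the memoryless property, P(X > 578+600 | X > 578) = P(X > 600).
P(X > 600) = e^(−1.3503) ≈ 0.259.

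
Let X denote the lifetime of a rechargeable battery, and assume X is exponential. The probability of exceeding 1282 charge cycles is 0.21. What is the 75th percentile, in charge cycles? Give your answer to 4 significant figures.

1139

e^(−λ·1282) = 0.21 ⇒ λ = −ln(0.21)/1282 = 0.00121735.
75th percentile: 1 − e^(−λt) = 0.75, t = −ln(0.25)/λ = 1138.78 charge cycles.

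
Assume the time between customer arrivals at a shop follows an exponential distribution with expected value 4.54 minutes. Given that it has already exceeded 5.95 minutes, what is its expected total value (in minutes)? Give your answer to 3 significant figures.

10.5

The rate is λ = 1/4.54 = 0.220264 per minute.
By memorylessness, E[X | X > 5.95] = 5.95 + 1/λ = 5.95 + 4.54 = 10.49 minutes.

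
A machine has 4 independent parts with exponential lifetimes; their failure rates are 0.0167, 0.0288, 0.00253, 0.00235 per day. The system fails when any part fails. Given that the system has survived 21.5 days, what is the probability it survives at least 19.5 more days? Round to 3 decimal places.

Time to first failure ~ Exp(Σλ) with Σλ = 0.05038.
By memorylessness, P(T > 21.5+19.5 | T > 21.5) = P(T > 19.5) = e^(−0.05038·19.5) ≈ 0.374.

0.374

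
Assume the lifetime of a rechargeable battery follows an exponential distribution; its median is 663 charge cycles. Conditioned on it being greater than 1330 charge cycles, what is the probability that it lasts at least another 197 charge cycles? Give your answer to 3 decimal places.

For an exponential, median = ln(2)/λ, so λ = ln 2 / 663 = 0.00104547 per charge cycle.
The exponential is memoryless, so the remaining time is again Exp(λ): the condition X > 1330 is irrelevant.
P(X > 197) = e^(−0.20596) ≈ 0.814.

0.814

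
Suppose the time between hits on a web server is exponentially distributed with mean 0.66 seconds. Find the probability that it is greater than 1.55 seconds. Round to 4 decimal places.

The rate is λ = 1/0.66 = 1.51515 per second.
P(X > 1.55) = e^(−λ·1.55) = e^(−2.3485) ≈ 0.0955.

0.0955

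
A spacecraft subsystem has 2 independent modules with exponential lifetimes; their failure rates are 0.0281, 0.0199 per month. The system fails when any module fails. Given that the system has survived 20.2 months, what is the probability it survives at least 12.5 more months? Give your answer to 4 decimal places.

Time to first failure ~ Exp(Σλ) with Σλ = 0.048.
By memorylessness, P(T > 20.2+12.5 | T > 20.2) = P(T > 12.5) = e^(−0.048·12.5) ≈ 0.5488.

0.5488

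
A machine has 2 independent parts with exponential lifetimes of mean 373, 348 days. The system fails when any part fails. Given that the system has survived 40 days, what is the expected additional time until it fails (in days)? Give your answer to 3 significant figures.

First-failure rate Σλ = 1/373 + 1/348 = 0.00555453.
By memorylessness the expected residual is 1/Σλ = 180.033 days, regardless of the 40 already elapsed.

180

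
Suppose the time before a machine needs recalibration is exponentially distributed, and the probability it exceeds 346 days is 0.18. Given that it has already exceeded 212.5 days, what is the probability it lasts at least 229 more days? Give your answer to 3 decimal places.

From e^(−λ·346) = 0.18, λ = −ln(0.18)/346 = 0.00495606.
Memoryless: P(X > 212.5+229 | X > 212.5) = P(X > 229) = e^(−0.00495606·229) ≈ 0.321.

0.321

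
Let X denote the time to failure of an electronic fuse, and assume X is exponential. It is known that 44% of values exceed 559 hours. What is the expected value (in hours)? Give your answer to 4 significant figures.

e^(−λ·559) = 0.44 ⇒ λ = −ln(0.44)/559 = 0.00146866.
Mean = 1/λ = 680.893 hours.

680.9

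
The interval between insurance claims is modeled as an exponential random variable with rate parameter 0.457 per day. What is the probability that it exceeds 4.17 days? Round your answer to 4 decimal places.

P(X > 4.17) = e^(−λ·4.17) = e^(−1.9057) ≈ 0.1487.

0.1487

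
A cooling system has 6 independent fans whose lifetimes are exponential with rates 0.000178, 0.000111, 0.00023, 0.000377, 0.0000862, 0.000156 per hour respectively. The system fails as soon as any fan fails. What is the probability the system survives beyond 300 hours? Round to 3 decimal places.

0.711

The time to first failure is exponential with rate Σλ = 0.000178 + 0.000111 + 0.00023 + 0.000377 + 0.0000862 + 0.000156 = 0.0011382.
P(min > 300) = e^(−0.0011382·300) = e^(−0.34146) ≈ 0.711.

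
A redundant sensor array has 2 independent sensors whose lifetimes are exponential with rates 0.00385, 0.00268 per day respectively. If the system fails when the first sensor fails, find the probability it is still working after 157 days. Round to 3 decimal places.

The time to first failure is exponential with rate Σλ = 0.00385 + 0.00268 = 0.00653.
P(min > 157) = e^(−0.00653·157) = e^(−1.0252) ≈ 0.359.

0.359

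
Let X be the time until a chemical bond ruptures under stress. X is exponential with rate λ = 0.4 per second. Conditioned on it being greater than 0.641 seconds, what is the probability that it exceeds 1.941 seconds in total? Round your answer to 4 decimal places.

P(X > s+t | X > s) = e^(−λ(s+t))/e^(−λs) = e^(−λt), independent of s = 0.641.
P(X > 1.3) = e^(−0.52) ≈ 0.5945.

0.5945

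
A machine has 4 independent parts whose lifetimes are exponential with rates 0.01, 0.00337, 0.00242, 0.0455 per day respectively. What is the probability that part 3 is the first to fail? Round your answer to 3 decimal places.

0.039

The time to first failure is exponential with rate Σλ = 0.01 + 0.00337 + 0.00242 + 0.0455 = 0.06129.
P(part 3 first) = λ_3/Σλ = 0.00242/0.06129 ≈ 0.039.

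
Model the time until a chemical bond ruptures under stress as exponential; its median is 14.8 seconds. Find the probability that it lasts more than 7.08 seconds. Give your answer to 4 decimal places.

For an exponential, median = ln(2)/λ, so λ = ln 2 / 14.8 = 0.0468343 per second.
P(X > 7.08) = e^(−λ·7.08) = e^(−0.33159) ≈ 0.7178.

0.7178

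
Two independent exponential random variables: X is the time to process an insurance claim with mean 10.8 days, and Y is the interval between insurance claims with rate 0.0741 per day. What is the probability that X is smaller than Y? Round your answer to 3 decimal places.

0.555

λ_1 = 1/10.8 = 0.0925926, λ_2 = 0.0741.
For independent exponentials, P(X < Y) = λ_1/(λ_1+λ_2) = 0.0925926/0.166693 ≈ 0.555.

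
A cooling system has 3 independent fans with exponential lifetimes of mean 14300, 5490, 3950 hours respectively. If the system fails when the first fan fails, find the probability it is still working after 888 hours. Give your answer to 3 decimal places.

The first failure time is exponential with rate Σλ_i = 1/14300 + 1/5490 + 1/3950 = 0.000505244 per hour.
P(min > 888) = e^(−0.000505244·888) = e^(−0.44866) ≈ 0.638.

0.638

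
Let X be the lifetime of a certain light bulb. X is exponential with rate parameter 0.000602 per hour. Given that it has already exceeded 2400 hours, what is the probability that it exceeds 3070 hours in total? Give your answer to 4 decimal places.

P(X > s+t | X > s) = e^(−λ(s+t))/e^(−λs) = e^(−λt), independent of s = 2400.
P(X > 670) = e^(−0.40334) ≈ 0.6681.

0.6681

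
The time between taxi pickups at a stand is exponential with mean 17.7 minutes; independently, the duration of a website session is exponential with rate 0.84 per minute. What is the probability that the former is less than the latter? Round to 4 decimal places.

0.0630

λ_1 = 1/17.7 = 0.0564972, λ_2 = 0.84.
For independent exponentials, P(the former < the latter) = λ_1/(λ_1+λ_2) = 0.0564972/0.896497 ≈ 0.0630.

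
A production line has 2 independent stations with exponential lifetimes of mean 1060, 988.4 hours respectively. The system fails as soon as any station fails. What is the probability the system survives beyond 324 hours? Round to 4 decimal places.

0.5308

The first failure time is exponential with rate Σλ_i = 1/1060 + 1/988.4 = 0.00195513 per hour.
P(min > 324) = e^(−0.00195513·324) = e^(−0.63346) ≈ 0.5308.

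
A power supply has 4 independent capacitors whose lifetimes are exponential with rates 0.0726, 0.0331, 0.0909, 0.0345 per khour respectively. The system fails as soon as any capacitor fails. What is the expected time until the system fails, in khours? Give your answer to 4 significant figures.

The time to first failure is exponential with rate Σλ = 0.0726 + 0.0331 + 0.0909 + 0.0345 = 0.2311.
E[min] = 1/Σλ = 1/0.2311 = 4.32713 khours.

4.327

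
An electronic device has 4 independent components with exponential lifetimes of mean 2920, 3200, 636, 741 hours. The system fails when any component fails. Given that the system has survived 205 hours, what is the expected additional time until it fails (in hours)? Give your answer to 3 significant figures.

First-failure rate Σλ = 1/2920 + 1/3200 + 1/636 + 1/741 = 0.00357682.
By memorylessness the expected residual is 1/Σλ = 279.578 hours, regardless of the 205 already elapsed.

280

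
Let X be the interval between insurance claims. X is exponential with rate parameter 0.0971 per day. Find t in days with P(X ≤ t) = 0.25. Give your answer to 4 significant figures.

Set 1 − e^(−λt) = 0.25, so t = −ln(0.75)/λ = 0.28768/0.0971 ≈ 2.96274 days.

2.963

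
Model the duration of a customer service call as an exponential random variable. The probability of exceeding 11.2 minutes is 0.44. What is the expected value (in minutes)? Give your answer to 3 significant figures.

13.6

e^(−λ·11.2) = 0.44 ⇒ λ = −ln(0.44)/11.2 = 0.0733018.
Mean = 1/λ = 13.6422 minutes.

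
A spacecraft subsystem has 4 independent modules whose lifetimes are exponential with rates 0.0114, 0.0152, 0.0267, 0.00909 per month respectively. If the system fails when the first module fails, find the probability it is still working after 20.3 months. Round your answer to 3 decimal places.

0.282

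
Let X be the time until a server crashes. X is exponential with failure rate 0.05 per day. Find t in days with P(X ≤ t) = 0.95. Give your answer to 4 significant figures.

Set 1 − e^(−λt) = 0.95, so t = −ln(0.05)/λ = 2.9957/0.05 ≈ 59.9146 days.

59.91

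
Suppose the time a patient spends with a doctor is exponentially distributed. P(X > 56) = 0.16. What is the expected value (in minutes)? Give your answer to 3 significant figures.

e^(−λ·56) = 0.16 ⇒ λ = −ln(0.16)/56 = 0.0327247.
Mean = 1/λ = 30.558 minutes.

30.6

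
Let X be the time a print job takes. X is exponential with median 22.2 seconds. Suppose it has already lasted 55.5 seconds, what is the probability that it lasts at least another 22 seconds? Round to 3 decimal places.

For an exponential, median = ln(2)/λ, so λ = ln 2 / 22.2 = 0.0312228 per second.
The exponential is memoryless, so the remaining time is again Exp(λ): the condition X > 55.5 is irrelevant.
P(X > 22) = e^(−0.6869) ≈ 0.503.

0.503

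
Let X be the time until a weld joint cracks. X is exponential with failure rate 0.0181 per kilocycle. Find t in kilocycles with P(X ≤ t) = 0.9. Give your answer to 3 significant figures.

Set 1 − e^(−λt) = 0.9, so t = −ln(0.1)/λ = 2.3026/0.0181 ≈ 127.215 kilocycles.

127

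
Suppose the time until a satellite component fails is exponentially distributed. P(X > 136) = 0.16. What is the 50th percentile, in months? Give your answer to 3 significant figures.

e^(−λ·136) = 0.16 ⇒ λ = −ln(0.16)/136 = 0.0134749.
50th percentile: 1 − e^(−λt) = 0.5, t = −ln(0.5)/λ = 51.44 months.

51.4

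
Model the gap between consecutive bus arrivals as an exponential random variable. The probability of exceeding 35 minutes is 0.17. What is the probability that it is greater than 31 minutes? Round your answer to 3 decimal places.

0.208

e^(−λ·35) = 0.17 ⇒ λ = −ln(0.17)/35 = 0.0506273.
P(X > 31) = e^(−0.0506273·31) = e^(−1.5694) ≈ 0.208.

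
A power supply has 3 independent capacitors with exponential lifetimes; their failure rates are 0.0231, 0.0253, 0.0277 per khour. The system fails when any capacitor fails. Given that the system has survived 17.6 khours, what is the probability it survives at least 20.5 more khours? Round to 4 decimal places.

0.2101

Time to first failure ~ Exp(Σλ) with Σλ = 0.0761.
By memorylessness, P(T > 17.6+20.5 | T > 17.6) = P(T > 20.5) = e^(−0.0761·20.5) ≈ 0.2101.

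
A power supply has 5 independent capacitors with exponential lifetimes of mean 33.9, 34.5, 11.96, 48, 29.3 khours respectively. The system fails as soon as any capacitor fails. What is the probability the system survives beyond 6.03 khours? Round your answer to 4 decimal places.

The first failure time is exponential with rate Σλ_i = 1/33.9 + 1/34.5 + 1/11.96 + 1/48 + 1/29.3 = 0.197059 per khour.
P(min > 6.03) = e^(−0.197059·6.03) = e^(−1.1883) ≈ 0.3047.

0.3047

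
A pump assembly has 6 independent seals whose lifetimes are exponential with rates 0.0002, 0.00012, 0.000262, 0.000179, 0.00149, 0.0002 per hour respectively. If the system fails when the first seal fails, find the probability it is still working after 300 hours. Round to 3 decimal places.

The time to first failure is exponential with rate Σλ = 0.0002 + 0.00012 + 0.000262 + 0.000179 + 0.00149 + 0.0002 = 0.002451.
P(min > 300) = e^(−0.002451·300) = e^(−0.7353) ≈ 0.479.

0.479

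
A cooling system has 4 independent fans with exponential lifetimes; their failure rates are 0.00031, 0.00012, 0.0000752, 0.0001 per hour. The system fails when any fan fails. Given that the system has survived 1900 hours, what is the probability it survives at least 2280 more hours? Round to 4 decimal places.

0.2516

Time to first failure ~ Exp(Σλ) with Σλ = 0.0006052.
By memorylessness, P(T > 1900+2280 | T > 1900) = P(T > 2280) = e^(−0.0006052·2280) ≈ 0.2516.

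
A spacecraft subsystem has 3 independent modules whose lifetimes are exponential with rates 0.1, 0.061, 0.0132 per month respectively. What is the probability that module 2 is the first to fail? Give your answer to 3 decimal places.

0.350

The time to first failure is exponential with rate Σλ = 0.1 + 0.061 + 0.0132 = 0.1742.
P(module 2 first) = λ_2/Σλ = 0.061/0.1742 ≈ 0.350.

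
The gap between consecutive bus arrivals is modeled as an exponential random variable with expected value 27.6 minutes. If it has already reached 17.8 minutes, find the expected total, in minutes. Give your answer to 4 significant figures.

45.40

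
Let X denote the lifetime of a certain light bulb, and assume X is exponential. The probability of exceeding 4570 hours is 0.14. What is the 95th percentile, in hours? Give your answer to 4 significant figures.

e^(−λ·4570) = 0.14 ⇒ λ = −ln(0.14)/4570 = 0.000430222.
95th percentile: 1 − e^(−λt) = 0.95, t = −ln(0.05)/λ = 6963.23 hours.

6963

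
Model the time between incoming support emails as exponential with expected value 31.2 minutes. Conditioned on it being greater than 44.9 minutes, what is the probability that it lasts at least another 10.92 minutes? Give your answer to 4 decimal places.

The rate is λ = 1/31.2 = 0.0320513 per minute.
P(X > s+t | X > s) = e^(−λ(s+t))/e^(−λs) = e^(−λt), independent of s = 44.9.
P(X > 10.92) = e^(−0.35) ≈ 0.7047.

0.7047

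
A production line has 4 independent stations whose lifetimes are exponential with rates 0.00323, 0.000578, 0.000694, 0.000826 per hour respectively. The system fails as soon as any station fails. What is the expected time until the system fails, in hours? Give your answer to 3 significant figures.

188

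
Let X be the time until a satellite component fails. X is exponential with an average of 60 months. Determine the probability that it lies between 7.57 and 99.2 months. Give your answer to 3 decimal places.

0.690

The rate is λ = 1/60 = 0.0166667 per month.
P(7.57 < X < 99.2) = e^(−λ·7.57) − e^(−λ·99.2) = 0.88147 − 0.19141 ≈ 0.690.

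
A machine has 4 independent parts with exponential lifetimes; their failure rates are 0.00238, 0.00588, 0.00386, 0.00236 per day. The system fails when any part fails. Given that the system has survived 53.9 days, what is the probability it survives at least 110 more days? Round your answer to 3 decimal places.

0.203

Time to first failure ~ Exp(Σλ) with Σλ = 0.01448.
By memorylessness, P(T > 53.9+110 | T > 53.9) = P(T > 110) = e^(−0.01448·110) ≈ 0.203.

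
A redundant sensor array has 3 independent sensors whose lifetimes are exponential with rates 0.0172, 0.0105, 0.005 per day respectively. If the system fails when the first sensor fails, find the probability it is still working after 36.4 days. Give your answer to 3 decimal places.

The time to first failure is exponential with rate Σλ = 0.0172 + 0.0105 + 0.005 = 0.0327.
P(min > 36.4) = e^(−0.0327·36.4) = e^(−1.1903) ≈ 0.304.

0.304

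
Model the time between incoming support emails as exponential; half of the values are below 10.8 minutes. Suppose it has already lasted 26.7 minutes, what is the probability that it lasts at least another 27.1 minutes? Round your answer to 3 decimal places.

0.176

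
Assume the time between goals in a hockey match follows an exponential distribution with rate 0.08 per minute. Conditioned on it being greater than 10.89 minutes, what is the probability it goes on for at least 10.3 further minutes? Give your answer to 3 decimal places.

The exponential is memoryless, so the remaining time is again Exp(λ): the condition X > 10.89 is irrelevant.
P(X > 10.3) = e^(−0.824) ≈ 0.439.

0.439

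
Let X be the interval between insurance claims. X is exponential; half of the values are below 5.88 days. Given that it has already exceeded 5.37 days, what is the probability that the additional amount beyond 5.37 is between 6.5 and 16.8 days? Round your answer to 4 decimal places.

0.3267

For an exponential, median = ln(2)/λ, so λ = ln 2 / 5.88 = 0.117882 per day.
Memoryless: the residual past 5.37 is again Exp(λ).
P(6.5 < residual < 16.8) = e^(−λ·6.5) − e^(−λ·16.8) = 0.46476 − 0.13801 ≈ 0.3267.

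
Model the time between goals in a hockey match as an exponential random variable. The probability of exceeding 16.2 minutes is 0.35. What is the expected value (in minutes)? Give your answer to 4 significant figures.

e^(−λ·16.2) = 0.35 ⇒ λ = −ln(0.35)/16.2 = 0.0648038.
Mean = 1/λ = 15.4312 minutes.

15.43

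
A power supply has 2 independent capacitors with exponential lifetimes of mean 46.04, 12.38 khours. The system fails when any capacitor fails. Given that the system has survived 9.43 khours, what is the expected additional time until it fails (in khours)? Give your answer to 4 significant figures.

9.757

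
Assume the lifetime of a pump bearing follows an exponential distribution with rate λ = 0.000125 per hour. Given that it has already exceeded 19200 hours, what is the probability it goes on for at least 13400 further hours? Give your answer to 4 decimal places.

0.1873

The exponential is memoryless, so the remaining time is again Exp(λ): the condition X > 19200 is irrelevant.
P(X > 13400) = e^(−1.675) ≈ 0.1873.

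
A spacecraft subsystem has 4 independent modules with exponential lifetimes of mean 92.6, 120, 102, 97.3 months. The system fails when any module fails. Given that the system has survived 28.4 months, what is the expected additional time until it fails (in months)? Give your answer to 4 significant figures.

25.50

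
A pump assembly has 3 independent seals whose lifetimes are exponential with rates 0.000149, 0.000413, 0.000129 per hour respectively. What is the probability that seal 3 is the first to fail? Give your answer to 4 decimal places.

0.1867

The time to first failure is exponential with rate Σλ = 0.000149 + 0.000413 + 0.000129 = 0.000691.
P(seal 3 first) = λ_3/Σλ = 0.000129/0.000691 ≈ 0.1867.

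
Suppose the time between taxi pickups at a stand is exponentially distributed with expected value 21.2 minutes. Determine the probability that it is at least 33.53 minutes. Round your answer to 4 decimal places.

The rate is λ = 1/21.2 = 0.0471698 per minute.
P(X > 33.53) = e^(−λ·33.53) = e^(−1.5816) ≈ 0.2056.

0.2056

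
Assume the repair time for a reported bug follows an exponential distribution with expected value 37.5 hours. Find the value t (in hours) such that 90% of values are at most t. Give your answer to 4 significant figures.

The rate is λ = 1/37.5 = 0.0266667 per hour.
Set 1 − e^(−λt) = 0.9, so t = −ln(0.1)/λ = 2.3026/0.0266667 ≈ 86.3469 hours.

86.35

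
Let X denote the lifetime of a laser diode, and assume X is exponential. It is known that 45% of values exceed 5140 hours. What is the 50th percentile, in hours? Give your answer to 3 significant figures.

4460

e^(−λ·5140) = 0.45 ⇒ λ = −ln(0.45)/5140 = 0.000155352.
50th percentile: 1 − e^(−λt) = 0.5, t = −ln(0.5)/λ = 4461.79 hours.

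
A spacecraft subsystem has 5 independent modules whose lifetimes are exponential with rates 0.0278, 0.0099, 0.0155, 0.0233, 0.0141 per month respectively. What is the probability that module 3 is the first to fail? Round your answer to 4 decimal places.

0.1711

The time to first failure is exponential with rate Σλ = 0.0278 + 0.0099 + 0.0155 + 0.0233 + 0.0141 = 0.0906.
P(module 3 first) = λ_3/Σλ = 0.0155/0.0906 ≈ 0.1711.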